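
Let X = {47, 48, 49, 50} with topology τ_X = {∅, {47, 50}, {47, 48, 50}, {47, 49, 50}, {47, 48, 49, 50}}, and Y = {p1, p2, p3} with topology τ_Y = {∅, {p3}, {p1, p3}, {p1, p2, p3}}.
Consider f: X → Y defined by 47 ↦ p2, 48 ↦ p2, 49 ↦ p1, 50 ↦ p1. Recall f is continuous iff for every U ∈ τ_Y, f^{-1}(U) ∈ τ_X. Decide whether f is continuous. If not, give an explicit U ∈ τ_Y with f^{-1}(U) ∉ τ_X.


f is NOT continuous.

Compute f^{-1}(U) for each U ∈ τ_Y:
  U = ∅: f^{-1}(U) = ∅ ∈ τ_X ✓.
  U = {p3}: f^{-1}(U) = ∅ ∈ τ_X ✓.
  U = {p1, p3}: f^{-1}(U) = {49, 50} ∉ τ_X ✗.
  U = {p1, p2, p3}: f^{-1}(U) = {47, 48, 49, 50} ∈ τ_X ✓.
Found U = {p1, p3} with f^{-1}(U) = {49, 50} not in τ_X. Therefore f is NOT continuous.


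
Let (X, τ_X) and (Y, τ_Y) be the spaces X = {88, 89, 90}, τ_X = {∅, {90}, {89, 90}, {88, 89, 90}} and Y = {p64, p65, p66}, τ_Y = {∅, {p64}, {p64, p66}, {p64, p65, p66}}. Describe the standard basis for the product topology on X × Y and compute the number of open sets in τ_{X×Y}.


Basis B = {∅ × ∅, {90} × {p64}, {89, 90} × {p64}, {90} × {p64, p66}, {88, 89, 90} × {p64}, {90} × {p64, p65, p66}, {89, 90} × {p64, p66}, {88, 89, 90} × {p64, p66}, {89, 90} × {p64, p65, p66}, {88, 89, 90} × {p64, p65, p66}}; |τ_{X×Y}| = 20.

Enumerate products U × V with U ∈ τ_X, V ∈ τ_Y (deduplicated):
  ∅ × ∅ = {} (∅)
  {90} × {p64} = {(90,p64)}
  {89, 90} × {p64} = {(89,p64), (90,p64)}
  {90} × {p64, p66} = {(90,p64), (90,p66)}
  {88, 89, 90} × {p64} = {(88,p64), (89,p64), (90,p64)}
  {90} × {p64, p65, p66} = {(90,p64), (90,p65), (90,p66)}
  {89, 90} × {p64, p66} = {(89,p64), (89,p66), (90,p64), (90,p66)}
  {88, 89, 90} × {p64, p66} = {(88,p64), (88,p66), (89,p64), (89,p66), (90,p64), (90,p66)}
  {89, 90} × {p64, p65, p66} = {(89,p64), (89,p65), (89,p66), (90,p64), (90,p65), (90,p66)}
  {88, 89, 90} × {p64, p65, p66} = {(88,p64), (88,p65), (88,p66), (89,p64), (89,p65), (89,p66), (90,p64), (90,p65), (90,p66)}
These 10 distinct sets form the basis B.
Close under arbitrary unions to get τ_{X×Y}; counting gives |τ_{X×Y}| = 20.


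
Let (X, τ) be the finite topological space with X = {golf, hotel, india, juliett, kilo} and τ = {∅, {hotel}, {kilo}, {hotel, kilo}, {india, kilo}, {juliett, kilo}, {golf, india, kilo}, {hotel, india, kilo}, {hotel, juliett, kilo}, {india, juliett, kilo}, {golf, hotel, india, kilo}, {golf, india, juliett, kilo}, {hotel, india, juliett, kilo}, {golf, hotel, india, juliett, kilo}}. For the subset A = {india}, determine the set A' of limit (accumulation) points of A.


A' = {golf}

For each x ∈ X, list the open sets U ∈ τ with x ∈ U, then check whether U ∩ (A ∖ {x}) ≠ ∅ for every such U.
  x = golf: opens ∋ x are {golf, india, kilo}, {golf, hotel, india, kilo}, {golf, india, juliett, kilo}, {golf, hotel, india, juliett, kilo}; each meets A ∖ {golf}, so x IS a limit point.
  x = hotel: open {hotel} ∋ x has {hotel} ∩ (A ∖ {hotel}) = ∅, so x is NOT a limit point.
  x = india: open {india, kilo} ∋ x has {india, kilo} ∩ (A ∖ {india}) = ∅, so x is NOT a limit point.
  x = juliett: open {juliett, kilo} ∋ x has {juliett, kilo} ∩ (A ∖ {juliett}) = ∅, so x is NOT a limit point.
  x = kilo: open {kilo} ∋ x has {kilo} ∩ (A ∖ {kilo}) = ∅, so x is NOT a limit point.
Collecting: A' = {golf}.


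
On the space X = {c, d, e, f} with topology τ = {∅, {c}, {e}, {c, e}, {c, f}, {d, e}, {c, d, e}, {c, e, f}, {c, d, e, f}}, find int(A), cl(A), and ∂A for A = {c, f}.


int(A) = {c, f}, cl(A) = {c, f}, ∂A = ∅.

Closed sets in (X, τ) are complements of opens:
  closed(X, τ) = {∅, {d}, {f}, {c, f}, {d, e}, {d, f}, {c, d, f}, {d, e, f}, {c, d, e, f}}.
int(A) = ⋃ {U ∈ τ : U ⊆ A}. Opens contained in A: ∅, {c}, {c, f}.
Taking the union of these: int(A) = {c, f}.
cl(A) = ⋂ {C closed : A ⊆ C}. Closed sets containing A: {c, f}, {c, d, f}, {c, d, e, f}.
Intersecting these: cl(A) = {c, f}.
∂A = cl(A) ∖ int(A) = {c, f} ∖ {c, f} = ∅.


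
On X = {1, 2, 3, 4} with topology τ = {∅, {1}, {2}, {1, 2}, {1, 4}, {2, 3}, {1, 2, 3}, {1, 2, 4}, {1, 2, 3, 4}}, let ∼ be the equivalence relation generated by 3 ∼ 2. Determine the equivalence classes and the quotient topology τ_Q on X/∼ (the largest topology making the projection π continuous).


X/∼ = {[1], [2=3], [4]}; |τ_Q| = 6.

Equivalence classes: [1], [2=3], [4].
Quotient map π: X → X/∼ sends 1 ↦ [1], 2 ↦ [2=3], 3 ↦ [2=3], 4 ↦ [4].
For each subset V ⊆ X/∼, compute π^{-1}(V) ⊆ X and check whether π^{-1}(V) ∈ τ. V is open in τ_Q iff π^{-1}(V) ∈ τ.
  V = {}: π^{-1}(V) = ∅ ∈ τ ✓.
  V = {[1]}: π^{-1}(V) = {1} ∈ τ ✓.
  V = {[2=3]}: π^{-1}(V) = {2, 3} ∈ τ ✓.
  V = {[1], [2=3]}: π^{-1}(V) = {1, 2, 3} ∈ τ ✓.
  V = {[4]}: π^{-1}(V) = {4} ∉ τ ✗.
  V = {[1], [4]}: π^{-1}(V) = {1, 4} ∈ τ ✓.
  V = {[2=3], [4]}: π^{-1}(V) = {2, 3, 4} ∉ τ ✗.
  V = {[1], [2=3], [4]}: π^{-1}(V) = {1, 2, 3, 4} ∈ τ ✓.
Open sets in the quotient: τ_Q = {{}, {[1]}, {[2=3]}, {[1], [2=3]}, {[1], [4]}, {[1], [2=3], [4]}} (6 elements).


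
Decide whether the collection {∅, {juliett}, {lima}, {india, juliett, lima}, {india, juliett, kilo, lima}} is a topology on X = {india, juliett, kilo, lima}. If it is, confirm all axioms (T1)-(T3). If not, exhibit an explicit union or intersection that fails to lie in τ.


τ is NOT a topology on X.

Axiom (T1): ∅ ∈ τ? Yes; X ∈ τ? Yes.
Axiom (T2/T3): check pairwise unions and intersections of members of τ.
Counterexample for (T2): {juliett} ∪ {lima} = {juliett, lima} ∉ τ. Therefore τ is NOT a topology.


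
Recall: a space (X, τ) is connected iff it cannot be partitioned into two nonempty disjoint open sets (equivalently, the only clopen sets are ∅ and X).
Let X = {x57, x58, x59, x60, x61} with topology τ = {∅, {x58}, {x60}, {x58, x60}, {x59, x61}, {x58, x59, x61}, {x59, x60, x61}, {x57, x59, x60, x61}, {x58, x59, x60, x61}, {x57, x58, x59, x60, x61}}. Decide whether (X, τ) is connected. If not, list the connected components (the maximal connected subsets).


(X, τ) is disconnected; components = [{x58}, {x57, x59, x60, x61}].

Find clopen sets (U ∈ τ with X ∖ U ∈ τ):
  U = ∅, X ∖ U = {x57, x58, x59, x60, x61} — both open, so U is clopen.
  U = {x58}, X ∖ U = {x57, x59, x60, x61} — both open, so U is clopen.
  U = {x57, x59, x60, x61}, X ∖ U = {x58} — both open, so U is clopen.
  U = {x57, x58, x59, x60, x61}, X ∖ U = ∅ — both open, so U is clopen.
Nontrivial clopen(s) exist: e.g. {x58}. So (X, τ) is disconnected.
Compute connected components by grouping points that agree on all clopens:
  component: {x58}
  component: {x57, x59, x60, x61}


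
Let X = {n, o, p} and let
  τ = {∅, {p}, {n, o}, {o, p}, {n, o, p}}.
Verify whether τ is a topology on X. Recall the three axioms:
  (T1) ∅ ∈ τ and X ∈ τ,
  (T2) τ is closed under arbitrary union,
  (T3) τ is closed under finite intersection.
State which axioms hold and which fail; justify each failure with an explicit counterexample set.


τ is NOT a topology on X.

Axiom (T1): ∅ ∈ τ? Yes; X ∈ τ? Yes.
Axiom (T2/T3): check pairwise unions and intersections of members of τ.
Counterexample for (T3): {n, o} ∩ {o, p} = {o} ∉ τ. Therefore τ is NOT a topology.


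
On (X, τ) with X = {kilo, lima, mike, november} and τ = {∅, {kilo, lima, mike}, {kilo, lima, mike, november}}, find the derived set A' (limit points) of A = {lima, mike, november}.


A' = {kilo, lima, mike, november}

For each x ∈ X, list the open sets U ∈ τ with x ∈ U, then check whether U ∩ (A ∖ {x}) ≠ ∅ for every such U.
  x = kilo: opens ∋ x are {kilo, lima, mike}, {kilo, lima, mike, november}; each meets A ∖ {kilo}, so x IS a limit point.
  x = lima: opens ∋ x are {kilo, lima, mike}, {kilo, lima, mike, november}; each meets A ∖ {lima}, so x IS a limit point.
  x = mike: opens ∋ x are {kilo, lima, mike}, {kilo, lima, mike, november}; each meets A ∖ {mike}, so x IS a limit point.
  x = november: opens ∋ x are {kilo, lima, mike, november}; each meets A ∖ {november}, so x IS a limit point.
Collecting: A' = {kilo, lima, mike, november}.


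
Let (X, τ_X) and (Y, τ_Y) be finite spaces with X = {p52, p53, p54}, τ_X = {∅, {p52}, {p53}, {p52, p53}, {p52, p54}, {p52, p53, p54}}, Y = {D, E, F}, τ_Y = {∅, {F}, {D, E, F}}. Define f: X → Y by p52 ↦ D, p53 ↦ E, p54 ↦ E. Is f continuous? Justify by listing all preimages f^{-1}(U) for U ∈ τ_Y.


f IS continuous.

Compute f^{-1}(U) for each U ∈ τ_Y:
  U = ∅: f^{-1}(U) = ∅ ∈ τ_X ✓.
  U = {F}: f^{-1}(U) = ∅ ∈ τ_X ✓.
  U = {D, E, F}: f^{-1}(U) = {p52, p53, p54} ∈ τ_X ✓.
Every preimage lies in τ_X, so f IS continuous.


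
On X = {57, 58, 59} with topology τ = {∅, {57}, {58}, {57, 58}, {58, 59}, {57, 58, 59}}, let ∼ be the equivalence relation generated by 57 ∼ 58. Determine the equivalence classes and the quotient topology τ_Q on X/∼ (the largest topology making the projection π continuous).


X/∼ = {[57=58], [59]}; |τ_Q| = 3.

Equivalence classes: [57=58], [59].
Quotient map π: X → X/∼ sends 57 ↦ [57=58], 58 ↦ [57=58], 59 ↦ [59].
For each subset V ⊆ X/∼, compute π^{-1}(V) ⊆ X and check whether π^{-1}(V) ∈ τ. V is open in τ_Q iff π^{-1}(V) ∈ τ.
  V = {}: π^{-1}(V) = ∅ ∈ τ ✓.
  V = {[57=58]}: π^{-1}(V) = {57, 58} ∈ τ ✓.
  V = {[59]}: π^{-1}(V) = {59} ∉ τ ✗.
  V = {[57=58], [59]}: π^{-1}(V) = {57, 58, 59} ∈ τ ✓.
Open sets in the quotient: τ_Q = {{}, {[57=58]}, {[57=58], [59]}} (3 elements).


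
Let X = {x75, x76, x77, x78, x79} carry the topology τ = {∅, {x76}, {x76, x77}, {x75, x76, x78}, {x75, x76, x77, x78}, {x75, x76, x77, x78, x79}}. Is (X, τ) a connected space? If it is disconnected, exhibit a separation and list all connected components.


(X, τ) is connected.

Find clopen sets (U ∈ τ with X ∖ U ∈ τ):
  U = ∅, X ∖ U = {x75, x76, x77, x78, x79} — both open, so U is clopen.
  U = {x75, x76, x77, x78, x79}, X ∖ U = ∅ — both open, so U is clopen.
Only trivial clopens (∅ and X) exist, so (X, τ) is connected.
Compute connected components by grouping points that agree on all clopens:
  component: {x75, x76, x77, x78, x79}


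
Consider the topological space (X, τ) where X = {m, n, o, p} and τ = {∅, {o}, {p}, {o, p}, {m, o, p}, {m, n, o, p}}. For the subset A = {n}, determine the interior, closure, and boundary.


int(A) = ∅, cl(A) = {n}, ∂A = {n}.

Closed sets in (X, τ) are complements of opens:
  closed(X, τ) = {∅, {n}, {m, n}, {m, n, o}, {m, n, p}, {m, n, o, p}}.
int(A) = ⋃ {U ∈ τ : U ⊆ A}. Opens contained in A: ∅.
Taking the union of these: int(A) = ∅.
cl(A) = ⋂ {C closed : A ⊆ C}. Closed sets containing A: {n}, {m, n}, {m, n, o}, {m, n, p}, {m, n, o, p}.
Intersecting these: cl(A) = {n}.
∂A = cl(A) ∖ int(A) = {n} ∖ ∅ = {n}.


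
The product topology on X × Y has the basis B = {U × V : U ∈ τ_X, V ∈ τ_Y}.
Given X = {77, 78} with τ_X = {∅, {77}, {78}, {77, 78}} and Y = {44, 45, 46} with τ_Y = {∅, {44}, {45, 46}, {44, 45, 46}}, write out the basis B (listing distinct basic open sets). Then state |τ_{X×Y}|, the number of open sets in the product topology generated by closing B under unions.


Basis B = {∅ × ∅, {77} × {44}, {78} × {44}, {77, 78} × {44}, {77} × {45, 46}, {78} × {45, 46}, {77} × {44, 45, 46}, {78} × {44, 45, 46}, {77, 78} × {45, 46}, {77, 78} × {44, 45, 46}}; |τ_{X×Y}| = 16.

Enumerate products U × V with U ∈ τ_X, V ∈ τ_Y (deduplicated):
  ∅ × ∅ = {} (∅)
  {77} × {44} = {(77,44)}
  {78} × {44} = {(78,44)}
  {77, 78} × {44} = {(77,44), (78,44)}
  {77} × {45, 46} = {(77,45), (77,46)}
  {78} × {45, 46} = {(78,45), (78,46)}
  {77} × {44, 45, 46} = {(77,44), (77,45), (77,46)}
  {78} × {44, 45, 46} = {(78,44), (78,45), (78,46)}
  {77, 78} × {45, 46} = {(77,45), (77,46), (78,45), (78,46)}
  {77, 78} × {44, 45, 46} = {(77,44), (77,45), (77,46), (78,44), (78,45), (78,46)}
These 10 distinct sets form the basis B.
Close under arbitrary unions to get τ_{X×Y}; counting gives |τ_{X×Y}| = 16.


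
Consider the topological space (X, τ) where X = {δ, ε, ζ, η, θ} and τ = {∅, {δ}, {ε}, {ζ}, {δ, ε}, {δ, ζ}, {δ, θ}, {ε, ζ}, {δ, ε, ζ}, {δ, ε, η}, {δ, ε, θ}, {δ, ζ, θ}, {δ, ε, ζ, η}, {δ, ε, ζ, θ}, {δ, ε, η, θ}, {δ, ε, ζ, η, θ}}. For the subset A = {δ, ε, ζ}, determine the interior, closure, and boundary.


int(A) = {δ, ε, ζ}, cl(A) = {δ, ε, ζ, η, θ}, ∂A = {η, θ}.

Closed sets in (X, τ) are complements of opens:
  closed(X, τ) = {∅, {ζ}, {η}, {θ}, {ε, η}, {ζ, η}, {ζ, θ}, {η, θ}, {δ, η, θ}, {ε, ζ, η}, {ε, η, θ}, {ζ, η, θ}, {δ, ε, η, θ}, {δ, ζ, η, θ}, {ε, ζ, η, θ}, {δ, ε, ζ, η, θ}}.
int(A) = ⋃ {U ∈ τ : U ⊆ A}. Opens contained in A: ∅, {δ}, {ε}, {ζ}, {δ, ε}, {δ, ζ}, {ε, ζ}, {δ, ε, ζ}.
Taking the union of these: int(A) = {δ, ε, ζ}.
cl(A) = ⋂ {C closed : A ⊆ C}. Closed sets containing A: {δ, ε, ζ, η, θ}.
Intersecting these: cl(A) = {δ, ε, ζ, η, θ}.
∂A = cl(A) ∖ int(A) = {δ, ε, ζ, η, θ} ∖ {δ, ε, ζ} = {η, θ}.


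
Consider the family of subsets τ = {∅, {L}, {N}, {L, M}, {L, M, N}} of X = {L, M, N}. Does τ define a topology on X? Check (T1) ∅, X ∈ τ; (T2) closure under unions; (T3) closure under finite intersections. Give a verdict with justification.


τ is NOT a topology on X.

Axiom (T1): ∅ ∈ τ? Yes; X ∈ τ? Yes.
Axiom (T2/T3): check pairwise unions and intersections of members of τ.
Counterexample for (T2): {L} ∪ {N} = {L, N} ∉ τ. Therefore τ is NOT a topology.


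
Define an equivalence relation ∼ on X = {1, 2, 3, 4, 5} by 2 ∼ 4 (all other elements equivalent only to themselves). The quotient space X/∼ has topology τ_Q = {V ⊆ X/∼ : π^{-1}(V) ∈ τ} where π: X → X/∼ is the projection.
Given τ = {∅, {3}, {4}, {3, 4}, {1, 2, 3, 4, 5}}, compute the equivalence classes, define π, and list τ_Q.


X/∼ = {[1], [2=4], [3], [5]}; |τ_Q| = 3.

Equivalence classes: [1], [2=4], [3], [5].
Quotient map π: X → X/∼ sends 1 ↦ [1], 2 ↦ [2=4], 3 ↦ [3], 4 ↦ [2=4], 5 ↦ [5].
For each subset V ⊆ X/∼, compute π^{-1}(V) ⊆ X and check whether π^{-1}(V) ∈ τ. V is open in τ_Q iff π^{-1}(V) ∈ τ.
  V = {}: π^{-1}(V) = ∅ ∈ τ ✓.
  V = {[1]}: π^{-1}(V) = {1} ∉ τ ✗.
  V = {[2=4]}: π^{-1}(V) = {2, 4} ∉ τ ✗.
  V = {[1], [2=4]}: π^{-1}(V) = {1, 2, 4} ∉ τ ✗.
  V = {[3]}: π^{-1}(V) = {3} ∈ τ ✓.
  V = {[1], [3]}: π^{-1}(V) = {1, 3} ∉ τ ✗.
  V = {[2=4], [3]}: π^{-1}(V) = {2, 3, 4} ∉ τ ✗.
  V = {[1], [2=4], [3]}: π^{-1}(V) = {1, 2, 3, 4} ∉ τ ✗.
  V = {[5]}: π^{-1}(V) = {5} ∉ τ ✗.
  V = {[1], [5]}: π^{-1}(V) = {1, 5} ∉ τ ✗.
  V = {[2=4], [5]}: π^{-1}(V) = {2, 4, 5} ∉ τ ✗.
  V = {[1], [2=4], [5]}: π^{-1}(V) = {1, 2, 4, 5} ∉ τ ✗.
  V = {[3], [5]}: π^{-1}(V) = {3, 5} ∉ τ ✗.
  V = {[1], [3], [5]}: π^{-1}(V) = {1, 3, 5} ∉ τ ✗.
  V = {[2=4], [3], [5]}: π^{-1}(V) = {2, 3, 4, 5} ∉ τ ✗.
  V = {[1], [2=4], [3], [5]}: π^{-1}(V) = {1, 2, 3, 4, 5} ∈ τ ✓.
Open sets in the quotient: τ_Q = {{}, {[3]}, {[1], [2=4], [3], [5]}} (3 elements).


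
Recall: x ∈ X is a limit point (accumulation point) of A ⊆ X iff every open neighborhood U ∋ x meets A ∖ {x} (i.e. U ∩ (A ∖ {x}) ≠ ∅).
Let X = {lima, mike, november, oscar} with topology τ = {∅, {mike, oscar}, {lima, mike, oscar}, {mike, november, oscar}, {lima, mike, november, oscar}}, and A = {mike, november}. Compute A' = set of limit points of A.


A' = {lima, november, oscar}

For each x ∈ X, list the open sets U ∈ τ with x ∈ U, then check whether U ∩ (A ∖ {x}) ≠ ∅ for every such U.
  x = lima: opens ∋ x are {lima, mike, oscar}, {lima, mike, november, oscar}; each meets A ∖ {lima}, so x IS a limit point.
  x = mike: open {mike, oscar} ∋ x has {mike, oscar} ∩ (A ∖ {mike}) = ∅, so x is NOT a limit point.
  x = november: opens ∋ x are {mike, november, oscar}, {lima, mike, november, oscar}; each meets A ∖ {november}, so x IS a limit point.
  x = oscar: opens ∋ x are {mike, oscar}, {lima, mike, oscar}, {mike, november, oscar}, {lima, mike, november, oscar}; each meets A ∖ {oscar}, so x IS a limit point.
Collecting: A' = {lima, november, oscar}.


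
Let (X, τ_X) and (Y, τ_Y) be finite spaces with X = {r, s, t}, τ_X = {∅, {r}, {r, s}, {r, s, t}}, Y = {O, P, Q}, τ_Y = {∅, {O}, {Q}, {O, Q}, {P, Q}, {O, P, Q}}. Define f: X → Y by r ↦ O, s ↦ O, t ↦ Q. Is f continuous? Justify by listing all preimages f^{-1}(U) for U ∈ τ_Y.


f is NOT continuous.

Compute f^{-1}(U) for each U ∈ τ_Y:
  U = ∅: f^{-1}(U) = ∅ ∈ τ_X ✓.
  U = {O}: f^{-1}(U) = {r, s} ∈ τ_X ✓.
  U = {Q}: f^{-1}(U) = {t} ∉ τ_X ✗.
  U = {O, Q}: f^{-1}(U) = {r, s, t} ∈ τ_X ✓.
  U = {P, Q}: f^{-1}(U) = {t} ∉ τ_X ✗.
  U = {O, P, Q}: f^{-1}(U) = {r, s, t} ∈ τ_X ✓.
Found U = {Q} with f^{-1}(U) = {t} not in τ_X. Therefore f is NOT continuous.


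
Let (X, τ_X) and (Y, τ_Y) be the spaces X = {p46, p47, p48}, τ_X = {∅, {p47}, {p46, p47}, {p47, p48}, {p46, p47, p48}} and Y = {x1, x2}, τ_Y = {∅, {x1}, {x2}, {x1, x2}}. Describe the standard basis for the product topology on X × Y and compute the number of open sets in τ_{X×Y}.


Basis B = {∅ × ∅, {p47} × {x1}, {p47} × {x2}, {p46, p47} × {x1}, {p46, p47} × {x2}, {p47} × {x1, x2}, {p47, p48} × {x1}, {p47, p48} × {x2}, {p46, p47, p48} × {x1}, {p46, p47, p48} × {x2}, {p46, p47} × {x1, x2}, {p47, p48} × {x1, x2}, {p46, p47, p48} × {x1, x2}}; |τ_{X×Y}| = 25.

Enumerate products U × V with U ∈ τ_X, V ∈ τ_Y (deduplicated):
  ∅ × ∅ = {} (∅)
  {p47} × {x1} = {(p47,x1)}
  {p47} × {x2} = {(p47,x2)}
  {p46, p47} × {x1} = {(p46,x1), (p47,x1)}
  {p46, p47} × {x2} = {(p46,x2), (p47,x2)}
  {p47} × {x1, x2} = {(p47,x1), (p47,x2)}
  {p47, p48} × {x1} = {(p47,x1), (p48,x1)}
  {p47, p48} × {x2} = {(p47,x2), (p48,x2)}
  {p46, p47, p48} × {x1} = {(p46,x1), (p47,x1), (p48,x1)}
  {p46, p47, p48} × {x2} = {(p46,x2), (p47,x2), (p48,x2)}
  {p46, p47} × {x1, x2} = {(p46,x1), (p46,x2), (p47,x1), (p47,x2)}
  {p47, p48} × {x1, x2} = {(p47,x1), (p47,x2), (p48,x1), (p48,x2)}
  {p46, p47, p48} × {x1, x2} = {(p46,x1), (p46,x2), (p47,x1), (p47,x2), (p48,x1), (p48,x2)}
These 13 distinct sets form the basis B.
Close under arbitrary unions to get τ_{X×Y}; counting gives |τ_{X×Y}| = 25.


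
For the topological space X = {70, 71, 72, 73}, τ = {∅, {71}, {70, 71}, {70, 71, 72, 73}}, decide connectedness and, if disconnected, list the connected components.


(X, τ) is connected.

Find clopen sets (U ∈ τ with X ∖ U ∈ τ):
  U = ∅, X ∖ U = {70, 71, 72, 73} — both open, so U is clopen.
  U = {70, 71, 72, 73}, X ∖ U = ∅ — both open, so U is clopen.
Only trivial clopens (∅ and X) exist, so (X, τ) is connected.
Compute connected components by grouping points that agree on all clopens:
  component: {70, 71, 72, 73}


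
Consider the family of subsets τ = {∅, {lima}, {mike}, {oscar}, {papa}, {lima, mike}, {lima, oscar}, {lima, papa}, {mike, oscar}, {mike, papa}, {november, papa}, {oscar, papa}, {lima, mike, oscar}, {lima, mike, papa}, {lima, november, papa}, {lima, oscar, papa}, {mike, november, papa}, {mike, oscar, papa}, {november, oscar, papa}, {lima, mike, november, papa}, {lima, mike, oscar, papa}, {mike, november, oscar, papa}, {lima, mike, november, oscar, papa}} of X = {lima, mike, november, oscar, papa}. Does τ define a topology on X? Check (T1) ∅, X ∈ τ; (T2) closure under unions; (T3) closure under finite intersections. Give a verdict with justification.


τ is NOT a topology on X.

Axiom (T1): ∅ ∈ τ? Yes; X ∈ τ? Yes.
Axiom (T2/T3): check pairwise unions and intersections of members of τ.
Counterexample for (T2): {lima} ∪ {november, oscar, papa} = {lima, november, oscar, papa} ∉ τ. Therefore τ is NOT a topology.


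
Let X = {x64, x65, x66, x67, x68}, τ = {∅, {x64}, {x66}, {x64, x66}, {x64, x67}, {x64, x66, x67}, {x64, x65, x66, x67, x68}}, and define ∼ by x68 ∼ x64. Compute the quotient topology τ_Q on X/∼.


X/∼ = {[x64=x68], [x65], [x66], [x67]}; |τ_Q| = 3.

Equivalence classes: [x64=x68], [x65], [x66], [x67].
Quotient map π: X → X/∼ sends x64 ↦ [x64=x68], x65 ↦ [x65], x66 ↦ [x66], x67 ↦ [x67], x68 ↦ [x64=x68].
For each subset V ⊆ X/∼, compute π^{-1}(V) ⊆ X and check whether π^{-1}(V) ∈ τ. V is open in τ_Q iff π^{-1}(V) ∈ τ.
  V = {}: π^{-1}(V) = ∅ ∈ τ ✓.
  V = {[x64=x68]}: π^{-1}(V) = {x64, x68} ∉ τ ✗.
  V = {[x65]}: π^{-1}(V) = {x65} ∉ τ ✗.
  V = {[x64=x68], [x65]}: π^{-1}(V) = {x64, x65, x68} ∉ τ ✗.
  V = {[x66]}: π^{-1}(V) = {x66} ∈ τ ✓.
  V = {[x64=x68], [x66]}: π^{-1}(V) = {x64, x66, x68} ∉ τ ✗.
  V = {[x65], [x66]}: π^{-1}(V) = {x65, x66} ∉ τ ✗.
  V = {[x64=x68], [x65], [x66]}: π^{-1}(V) = {x64, x65, x66, x68} ∉ τ ✗.
  V = {[x67]}: π^{-1}(V) = {x67} ∉ τ ✗.
  V = {[x64=x68], [x67]}: π^{-1}(V) = {x64, x67, x68} ∉ τ ✗.
  V = {[x65], [x67]}: π^{-1}(V) = {x65, x67} ∉ τ ✗.
  V = {[x64=x68], [x65], [x67]}: π^{-1}(V) = {x64, x65, x67, x68} ∉ τ ✗.
  V = {[x66], [x67]}: π^{-1}(V) = {x66, x67} ∉ τ ✗.
  V = {[x64=x68], [x66], [x67]}: π^{-1}(V) = {x64, x66, x67, x68} ∉ τ ✗.
  V = {[x65], [x66], [x67]}: π^{-1}(V) = {x65, x66, x67} ∉ τ ✗.
  V = {[x64=x68], [x65], [x66], [x67]}: π^{-1}(V) = {x64, x65, x66, x67, x68} ∈ τ ✓.
Open sets in the quotient: τ_Q = {{}, {[x66]}, {[x64=x68], [x65], [x66], [x67]}} (3 elements).


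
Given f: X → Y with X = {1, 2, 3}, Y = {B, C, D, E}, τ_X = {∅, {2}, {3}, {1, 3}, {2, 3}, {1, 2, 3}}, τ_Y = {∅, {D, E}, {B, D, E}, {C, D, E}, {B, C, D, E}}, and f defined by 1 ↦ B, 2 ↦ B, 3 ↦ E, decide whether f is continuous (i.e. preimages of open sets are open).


f IS continuous.

Compute f^{-1}(U) for each U ∈ τ_Y:
  U = ∅: f^{-1}(U) = ∅ ∈ τ_X ✓.
  U = {D, E}: f^{-1}(U) = {3} ∈ τ_X ✓.
  U = {B, D, E}: f^{-1}(U) = {1, 2, 3} ∈ τ_X ✓.
  U = {C, D, E}: f^{-1}(U) = {3} ∈ τ_X ✓.
  U = {B, C, D, E}: f^{-1}(U) = {1, 2, 3} ∈ τ_X ✓.
Every preimage lies in τ_X, so f IS continuous.


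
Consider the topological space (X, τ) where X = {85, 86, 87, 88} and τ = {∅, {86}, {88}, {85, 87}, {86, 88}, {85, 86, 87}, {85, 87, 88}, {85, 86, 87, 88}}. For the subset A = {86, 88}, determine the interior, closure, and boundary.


int(A) = {86, 88}, cl(A) = {86, 88}, ∂A = ∅.

Closed sets in (X, τ) are complements of opens:
  closed(X, τ) = {∅, {86}, {88}, {85, 87}, {86, 88}, {85, 86, 87}, {85, 87, 88}, {85, 86, 87, 88}}.
int(A) = ⋃ {U ∈ τ : U ⊆ A}. Opens contained in A: ∅, {86}, {88}, {86, 88}.
Taking the union of these: int(A) = {86, 88}.
cl(A) = ⋂ {C closed : A ⊆ C}. Closed sets containing A: {86, 88}, {85, 86, 87, 88}.
Intersecting these: cl(A) = {86, 88}.
∂A = cl(A) ∖ int(A) = {86, 88} ∖ {86, 88} = ∅.


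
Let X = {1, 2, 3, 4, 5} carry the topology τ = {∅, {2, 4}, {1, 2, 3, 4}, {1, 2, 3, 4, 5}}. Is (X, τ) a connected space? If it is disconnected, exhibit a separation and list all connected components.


(X, τ) is connected.

Find clopen sets (U ∈ τ with X ∖ U ∈ τ):
  U = ∅, X ∖ U = {1, 2, 3, 4, 5} — both open, so U is clopen.
  U = {1, 2, 3, 4, 5}, X ∖ U = ∅ — both open, so U is clopen.
Only trivial clopens (∅ and X) exist, so (X, τ) is connected.
Compute connected components by grouping points that agree on all clopens:
  component: {1, 2, 3, 4, 5}


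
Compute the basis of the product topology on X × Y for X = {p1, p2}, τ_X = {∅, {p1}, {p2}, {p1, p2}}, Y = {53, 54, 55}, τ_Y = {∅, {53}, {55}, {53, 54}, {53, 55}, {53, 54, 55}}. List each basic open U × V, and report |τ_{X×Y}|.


Basis B = {∅ × ∅, {p1} × {53}, {p1} × {55}, {p2} × {53}, {p2} × {55}, {p1} × {53, 54}, {p1} × {53, 55}, {p1, p2} × {53}, {p1, p2} × {55}, {p2} × {53, 54}, {p2} × {53, 55}, {p1} × {53, 54, 55}, {p2} × {53, 54, 55}, {p1, p2} × {53, 54}, {p1, p2} × {53, 55}, {p1, p2} × {53, 54, 55}}; |τ_{X×Y}| = 36.

Enumerate products U × V with U ∈ τ_X, V ∈ τ_Y (deduplicated):
  ∅ × ∅ = {} (∅)
  {p1} × {53} = {(p1,53)}
  {p1} × {55} = {(p1,55)}
  {p2} × {53} = {(p2,53)}
  {p2} × {55} = {(p2,55)}
  {p1} × {53, 54} = {(p1,53), (p1,54)}
  {p1} × {53, 55} = {(p1,53), (p1,55)}
  {p1, p2} × {53} = {(p1,53), (p2,53)}
  {p1, p2} × {55} = {(p1,55), (p2,55)}
  {p2} × {53, 54} = {(p2,53), (p2,54)}
  {p2} × {53, 55} = {(p2,53), (p2,55)}
  {p1} × {53, 54, 55} = {(p1,53), (p1,54), (p1,55)}
  {p2} × {53, 54, 55} = {(p2,53), (p2,54), (p2,55)}
  {p1, p2} × {53, 54} = {(p1,53), (p1,54), (p2,53), (p2,54)}
  {p1, p2} × {53, 55} = {(p1,53), (p1,55), (p2,53), (p2,55)}
  {p1, p2} × {53, 54, 55} = {(p1,53), (p1,54), (p1,55), (p2,53), (p2,54), (p2,55)}
These 16 distinct sets form the basis B.
Close under arbitrary unions to get τ_{X×Y}; counting gives |τ_{X×Y}| = 36.


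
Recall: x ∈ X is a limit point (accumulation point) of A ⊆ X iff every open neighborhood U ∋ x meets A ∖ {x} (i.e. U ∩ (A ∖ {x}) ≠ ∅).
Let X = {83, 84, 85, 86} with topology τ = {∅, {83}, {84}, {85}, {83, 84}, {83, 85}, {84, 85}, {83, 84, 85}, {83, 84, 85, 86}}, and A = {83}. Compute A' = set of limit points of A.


A' = {86}

For each x ∈ X, list the open sets U ∈ τ with x ∈ U, then check whether U ∩ (A ∖ {x}) ≠ ∅ for every such U.
  x = 83: open {83} ∋ x has {83} ∩ (A ∖ {83}) = ∅, so x is NOT a limit point.
  x = 84: open {84} ∋ x has {84} ∩ (A ∖ {84}) = ∅, so x is NOT a limit point.
  x = 85: open {85} ∋ x has {85} ∩ (A ∖ {85}) = ∅, so x is NOT a limit point.
  x = 86: opens ∋ x are {83, 84, 85, 86}; each meets A ∖ {86}, so x IS a limit point.
Collecting: A' = {86}.


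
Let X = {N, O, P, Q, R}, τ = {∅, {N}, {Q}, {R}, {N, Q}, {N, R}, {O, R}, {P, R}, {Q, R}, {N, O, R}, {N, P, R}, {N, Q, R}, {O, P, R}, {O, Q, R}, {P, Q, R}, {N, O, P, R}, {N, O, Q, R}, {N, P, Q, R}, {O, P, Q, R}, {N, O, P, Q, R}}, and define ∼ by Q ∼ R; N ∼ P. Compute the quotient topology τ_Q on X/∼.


X/∼ = {[N=P], [O], [Q=R]}; |τ_Q| = 5.

Equivalence classes: [N=P], [O], [Q=R].
Quotient map π: X → X/∼ sends N ↦ [N=P], O ↦ [O], P ↦ [N=P], Q ↦ [Q=R], R ↦ [Q=R].
For each subset V ⊆ X/∼, compute π^{-1}(V) ⊆ X and check whether π^{-1}(V) ∈ τ. V is open in τ_Q iff π^{-1}(V) ∈ τ.
  V = {}: π^{-1}(V) = ∅ ∈ τ ✓.
  V = {[N=P]}: π^{-1}(V) = {N, P} ∉ τ ✗.
  V = {[O]}: π^{-1}(V) = {O} ∉ τ ✗.
  V = {[N=P], [O]}: π^{-1}(V) = {N, O, P} ∉ τ ✗.
  V = {[Q=R]}: π^{-1}(V) = {Q, R} ∈ τ ✓.
  V = {[N=P], [Q=R]}: π^{-1}(V) = {N, P, Q, R} ∈ τ ✓.
  V = {[O], [Q=R]}: π^{-1}(V) = {O, Q, R} ∈ τ ✓.
  V = {[N=P], [O], [Q=R]}: π^{-1}(V) = {N, O, P, Q, R} ∈ τ ✓.
Open sets in the quotient: τ_Q = {{}, {[Q=R]}, {[N=P], [Q=R]}, {[O], [Q=R]}, {[N=P], [O], [Q=R]}} (5 elements).


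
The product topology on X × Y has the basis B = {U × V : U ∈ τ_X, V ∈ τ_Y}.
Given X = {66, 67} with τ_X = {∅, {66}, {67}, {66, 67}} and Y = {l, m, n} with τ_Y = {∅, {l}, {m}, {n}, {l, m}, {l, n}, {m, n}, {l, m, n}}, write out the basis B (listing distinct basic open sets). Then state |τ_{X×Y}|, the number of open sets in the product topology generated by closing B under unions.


Basis B = {∅ × ∅, {66} × {l}, {66} × {m}, {66} × {n}, {67} × {l}, {67} × {m}, {67} × {n}, {66} × {l, m}, {66} × {l, n}, {66, 67} × {l}, {66} × {m, n}, {66, 67} × {m}, {66, 67} × {n}, {67} × {l, m}, {67} × {l, n}, {67} × {m, n}, {66} × {l, m, n}, {67} × {l, m, n}, {66, 67} × {l, m}, {66, 67} × {l, n}, {66, 67} × {m, n}, {66, 67} × {l, m, n}}; |τ_{X×Y}| = 64.

Enumerate products U × V with U ∈ τ_X, V ∈ τ_Y (deduplicated):
  ∅ × ∅ = {} (∅)
  {66} × {l} = {(66,l)}
  {66} × {m} = {(66,m)}
  {66} × {n} = {(66,n)}
  {67} × {l} = {(67,l)}
  {67} × {m} = {(67,m)}
  {67} × {n} = {(67,n)}
  {66} × {l, m} = {(66,l), (66,m)}
  {66} × {l, n} = {(66,l), (66,n)}
  {66, 67} × {l} = {(66,l), (67,l)}
  {66} × {m, n} = {(66,m), (66,n)}
  {66, 67} × {m} = {(66,m), (67,m)}
  {66, 67} × {n} = {(66,n), (67,n)}
  {67} × {l, m} = {(67,l), (67,m)}
  {67} × {l, n} = {(67,l), (67,n)}
  {67} × {m, n} = {(67,m), (67,n)}
  {66} × {l, m, n} = {(66,l), (66,m), (66,n)}
  {67} × {l, m, n} = {(67,l), (67,m), (67,n)}
  {66, 67} × {l, m} = {(66,l), (66,m), (67,l), (67,m)}
  {66, 67} × {l, n} = {(66,l), (66,n), (67,l), (67,n)}
  {66, 67} × {m, n} = {(66,m), (66,n), (67,m), (67,n)}
  {66, 67} × {l, m, n} = {(66,l), (66,m), (66,n), (67,l), (67,m), (67,n)}
These 22 distinct sets form the basis B.
Close under arbitrary unions to get τ_{X×Y}; counting gives |τ_{X×Y}| = 64.


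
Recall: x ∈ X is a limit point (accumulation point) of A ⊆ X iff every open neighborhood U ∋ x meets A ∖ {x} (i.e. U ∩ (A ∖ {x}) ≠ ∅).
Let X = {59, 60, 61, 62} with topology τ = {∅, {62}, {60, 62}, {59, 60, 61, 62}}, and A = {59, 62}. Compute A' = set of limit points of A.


A' = {59, 60, 61}

For each x ∈ X, list the open sets U ∈ τ with x ∈ U, then check whether U ∩ (A ∖ {x}) ≠ ∅ for every such U.
  x = 59: opens ∋ x are {59, 60, 61, 62}; each meets A ∖ {59}, so x IS a limit point.
  x = 60: opens ∋ x are {60, 62}, {59, 60, 61, 62}; each meets A ∖ {60}, so x IS a limit point.
  x = 61: opens ∋ x are {59, 60, 61, 62}; each meets A ∖ {61}, so x IS a limit point.
  x = 62: open {62} ∋ x has {62} ∩ (A ∖ {62}) = ∅, so x is NOT a limit point.
Collecting: A' = {59, 60, 61}.


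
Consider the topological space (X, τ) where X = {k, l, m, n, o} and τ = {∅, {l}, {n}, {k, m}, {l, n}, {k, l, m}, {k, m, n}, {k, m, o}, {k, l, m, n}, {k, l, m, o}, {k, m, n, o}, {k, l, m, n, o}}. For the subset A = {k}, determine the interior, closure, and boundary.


int(A) = ∅, cl(A) = {k, m, o}, ∂A = {k, m, o}.

Closed sets in (X, τ) are complements of opens:
  closed(X, τ) = {∅, {l}, {n}, {o}, {l, n}, {l, o}, {n, o}, {k, m, o}, {l, n, o}, {k, l, m, o}, {k, m, n, o}, {k, l, m, n, o}}.
int(A) = ⋃ {U ∈ τ : U ⊆ A}. Opens contained in A: ∅.
Taking the union of these: int(A) = ∅.
cl(A) = ⋂ {C closed : A ⊆ C}. Closed sets containing A: {k, m, o}, {k, l, m, o}, {k, m, n, o}, {k, l, m, n, o}.
Intersecting these: cl(A) = {k, m, o}.
∂A = cl(A) ∖ int(A) = {k, m, o} ∖ ∅ = {k, m, o}.


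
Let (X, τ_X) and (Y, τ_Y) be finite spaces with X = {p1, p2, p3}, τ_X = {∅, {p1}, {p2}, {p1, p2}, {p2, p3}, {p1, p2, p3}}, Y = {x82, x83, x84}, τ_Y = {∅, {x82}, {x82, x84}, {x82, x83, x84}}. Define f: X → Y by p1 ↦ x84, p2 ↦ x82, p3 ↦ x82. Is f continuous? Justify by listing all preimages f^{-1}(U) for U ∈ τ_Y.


f IS continuous.

Compute f^{-1}(U) for each U ∈ τ_Y:
  U = ∅: f^{-1}(U) = ∅ ∈ τ_X ✓.
  U = {x82}: f^{-1}(U) = {p2, p3} ∈ τ_X ✓.
  U = {x82, x84}: f^{-1}(U) = {p1, p2, p3} ∈ τ_X ✓.
  U = {x82, x83, x84}: f^{-1}(U) = {p1, p2, p3} ∈ τ_X ✓.
Every preimage lies in τ_X, so f IS continuous.


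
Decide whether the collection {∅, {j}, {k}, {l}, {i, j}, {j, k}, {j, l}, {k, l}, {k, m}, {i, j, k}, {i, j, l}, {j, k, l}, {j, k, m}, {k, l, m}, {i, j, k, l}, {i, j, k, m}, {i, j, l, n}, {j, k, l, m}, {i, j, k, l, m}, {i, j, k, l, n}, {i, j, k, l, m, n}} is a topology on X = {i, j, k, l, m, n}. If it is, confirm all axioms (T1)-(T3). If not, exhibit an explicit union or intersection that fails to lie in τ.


τ IS a topology on X.

Axiom (T1): ∅ ∈ τ? Yes; X ∈ τ? Yes.
Axiom (T2/T3): check pairwise unions and intersections of members of τ.
All pairwise intersections and unions checked — each lies in τ. Therefore τ satisfies (T1), (T2), (T3): it IS a topology on X.


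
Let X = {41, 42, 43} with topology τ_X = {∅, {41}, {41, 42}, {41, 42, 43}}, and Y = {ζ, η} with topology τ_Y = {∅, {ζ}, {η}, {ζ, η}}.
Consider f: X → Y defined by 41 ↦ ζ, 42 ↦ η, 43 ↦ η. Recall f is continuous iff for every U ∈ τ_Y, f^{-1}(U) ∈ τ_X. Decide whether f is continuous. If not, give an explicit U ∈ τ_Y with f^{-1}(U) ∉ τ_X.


f is NOT continuous.

Compute f^{-1}(U) for each U ∈ τ_Y:
  U = ∅: f^{-1}(U) = ∅ ∈ τ_X ✓.
  U = {ζ}: f^{-1}(U) = {41} ∈ τ_X ✓.
  U = {η}: f^{-1}(U) = {42, 43} ∉ τ_X ✗.
  U = {ζ, η}: f^{-1}(U) = {41, 42, 43} ∈ τ_X ✓.
Found U = {η} with f^{-1}(U) = {42, 43} not in τ_X. Therefore f is NOT continuous.


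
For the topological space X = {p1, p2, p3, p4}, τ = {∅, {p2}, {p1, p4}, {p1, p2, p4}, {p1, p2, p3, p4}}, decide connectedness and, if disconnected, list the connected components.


(X, τ) is connected.

Find clopen sets (U ∈ τ with X ∖ U ∈ τ):
  U = ∅, X ∖ U = {p1, p2, p3, p4} — both open, so U is clopen.
  U = {p1, p2, p3, p4}, X ∖ U = ∅ — both open, so U is clopen.
Only trivial clopens (∅ and X) exist, so (X, τ) is connected.
Compute connected components by grouping points that agree on all clopens:
  component: {p1, p2, p3, p4}


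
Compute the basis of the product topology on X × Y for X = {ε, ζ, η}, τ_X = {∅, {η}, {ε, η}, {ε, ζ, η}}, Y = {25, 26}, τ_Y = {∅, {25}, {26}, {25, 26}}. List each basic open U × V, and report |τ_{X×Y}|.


Basis B = {∅ × ∅, {η} × {25}, {η} × {26}, {ε, η} × {25}, {ε, η} × {26}, {η} × {25, 26}, {ε, ζ, η} × {25}, {ε, ζ, η} × {26}, {ε, η} × {25, 26}, {ε, ζ, η} × {25, 26}}; |τ_{X×Y}| = 16.

Enumerate products U × V with U ∈ τ_X, V ∈ τ_Y (deduplicated):
  ∅ × ∅ = {} (∅)
  {η} × {25} = {(η,25)}
  {η} × {26} = {(η,26)}
  {ε, η} × {25} = {(ε,25), (η,25)}
  {ε, η} × {26} = {(ε,26), (η,26)}
  {η} × {25, 26} = {(η,25), (η,26)}
  {ε, ζ, η} × {25} = {(ε,25), (ζ,25), (η,25)}
  {ε, ζ, η} × {26} = {(ε,26), (ζ,26), (η,26)}
  {ε, η} × {25, 26} = {(ε,25), (ε,26), (η,25), (η,26)}
  {ε, ζ, η} × {25, 26} = {(ε,25), (ε,26), (ζ,25), (ζ,26), (η,25), (η,26)}
These 10 distinct sets form the basis B.
Close under arbitrary unions to get τ_{X×Y}; counting gives |τ_{X×Y}| = 16.


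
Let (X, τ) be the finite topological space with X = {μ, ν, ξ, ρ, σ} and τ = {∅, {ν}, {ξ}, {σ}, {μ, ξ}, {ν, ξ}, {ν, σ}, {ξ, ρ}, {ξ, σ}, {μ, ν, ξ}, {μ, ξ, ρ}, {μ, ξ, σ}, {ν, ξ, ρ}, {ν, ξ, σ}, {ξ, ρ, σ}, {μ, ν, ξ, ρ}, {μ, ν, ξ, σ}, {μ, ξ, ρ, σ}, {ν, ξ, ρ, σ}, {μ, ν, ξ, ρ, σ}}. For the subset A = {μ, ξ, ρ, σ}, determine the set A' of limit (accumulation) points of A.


A' = {μ, ρ}

For each x ∈ X, list the open sets U ∈ τ with x ∈ U, then check whether U ∩ (A ∖ {x}) ≠ ∅ for every such U.
  x = μ: opens ∋ x are {μ, ξ}, {μ, ν, ξ}, {μ, ξ, ρ}, {μ, ξ, σ}, {μ, ν, ξ, ρ}, {μ, ν, ξ, σ}, {μ, ξ, ρ, σ}, {μ, ν, ξ, ρ, σ}; each meets A ∖ {μ}, so x IS a limit point.
  x = ν: open {ν} ∋ x has {ν} ∩ (A ∖ {ν}) = ∅, so x is NOT a limit point.
  x = ξ: open {ξ} ∋ x has {ξ} ∩ (A ∖ {ξ}) = ∅, so x is NOT a limit point.
  x = ρ: opens ∋ x are {ξ, ρ}, {μ, ξ, ρ}, {ν, ξ, ρ}, {ξ, ρ, σ}, {μ, ν, ξ, ρ}, {μ, ξ, ρ, σ}, {ν, ξ, ρ, σ}, {μ, ν, ξ, ρ, σ}; each meets A ∖ {ρ}, so x IS a limit point.
  x = σ: open {σ} ∋ x has {σ} ∩ (A ∖ {σ}) = ∅, so x is NOT a limit point.
Collecting: A' = {μ, ρ}.


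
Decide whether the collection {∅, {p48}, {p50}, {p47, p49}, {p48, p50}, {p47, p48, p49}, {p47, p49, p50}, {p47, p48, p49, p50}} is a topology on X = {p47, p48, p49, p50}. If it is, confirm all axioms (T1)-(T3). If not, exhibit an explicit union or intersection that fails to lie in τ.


τ IS a topology on X.

Axiom (T1): ∅ ∈ τ? Yes; X ∈ τ? Yes.
Axiom (T2/T3): check pairwise unions and intersections of members of τ.
All pairwise intersections and unions checked — each lies in τ. Therefore τ satisfies (T1), (T2), (T3): it IS a topology on X.


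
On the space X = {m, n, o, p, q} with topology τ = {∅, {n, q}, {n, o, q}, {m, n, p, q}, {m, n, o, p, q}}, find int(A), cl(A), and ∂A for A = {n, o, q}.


int(A) = {n, o, q}, cl(A) = {m, n, o, p, q}, ∂A = {m, p}.

Closed sets in (X, τ) are complements of opens:
  closed(X, τ) = {∅, {o}, {m, p}, {m, o, p}, {m, n, o, p, q}}.
int(A) = ⋃ {U ∈ τ : U ⊆ A}. Opens contained in A: ∅, {n, q}, {n, o, q}.
Taking the union of these: int(A) = {n, o, q}.
cl(A) = ⋂ {C closed : A ⊆ C}. Closed sets containing A: {m, n, o, p, q}.
Intersecting these: cl(A) = {m, n, o, p, q}.
∂A = cl(A) ∖ int(A) = {m, n, o, p, q} ∖ {n, o, q} = {m, p}.


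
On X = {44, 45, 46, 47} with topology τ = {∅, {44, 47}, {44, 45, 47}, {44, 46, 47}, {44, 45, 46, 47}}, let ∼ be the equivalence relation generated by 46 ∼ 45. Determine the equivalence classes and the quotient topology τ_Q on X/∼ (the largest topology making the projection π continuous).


X/∼ = {[44], [45=46], [47]}; |τ_Q| = 3.

Equivalence classes: [44], [45=46], [47].
Quotient map π: X → X/∼ sends 44 ↦ [44], 45 ↦ [45=46], 46 ↦ [45=46], 47 ↦ [47].
For each subset V ⊆ X/∼, compute π^{-1}(V) ⊆ X and check whether π^{-1}(V) ∈ τ. V is open in τ_Q iff π^{-1}(V) ∈ τ.
  V = {}: π^{-1}(V) = ∅ ∈ τ ✓.
  V = {[44]}: π^{-1}(V) = {44} ∉ τ ✗.
  V = {[45=46]}: π^{-1}(V) = {45, 46} ∉ τ ✗.
  V = {[44], [45=46]}: π^{-1}(V) = {44, 45, 46} ∉ τ ✗.
  V = {[47]}: π^{-1}(V) = {47} ∉ τ ✗.
  V = {[44], [47]}: π^{-1}(V) = {44, 47} ∈ τ ✓.
  V = {[45=46], [47]}: π^{-1}(V) = {45, 46, 47} ∉ τ ✗.
  V = {[44], [45=46], [47]}: π^{-1}(V) = {44, 45, 46, 47} ∈ τ ✓.
Open sets in the quotient: τ_Q = {{}, {[44], [47]}, {[44], [45=46], [47]}} (3 elements).


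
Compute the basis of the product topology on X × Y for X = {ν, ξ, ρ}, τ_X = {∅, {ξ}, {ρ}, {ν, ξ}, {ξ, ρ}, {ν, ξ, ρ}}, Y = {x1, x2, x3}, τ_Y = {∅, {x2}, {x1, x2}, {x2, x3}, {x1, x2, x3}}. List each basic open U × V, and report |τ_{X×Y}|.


Basis B = {∅ × ∅, {ξ} × {x2}, {ρ} × {x2}, {ν, ξ} × {x2}, {ξ} × {x1, x2}, {ξ} × {x2, x3}, {ξ, ρ} × {x2}, {ρ} × {x1, x2}, {ρ} × {x2, x3}, {ν, ξ, ρ} × {x2}, {ξ} × {x1, x2, x3}, {ρ} × {x1, x2, x3}, {ν, ξ} × {x1, x2}, {ν, ξ} × {x2, x3}, {ξ, ρ} × {x1, x2}, {ξ, ρ} × {x2, x3}, {ν, ξ} × {x1, x2, x3}, {ν, ξ, ρ} × {x1, x2}, {ν, ξ, ρ} × {x2, x3}, {ξ, ρ} × {x1, x2, x3}, {ν, ξ, ρ} × {x1, x2, x3}}; |τ_{X×Y}| = 70.

Enumerate products U × V with U ∈ τ_X, V ∈ τ_Y (deduplicated):
  ∅ × ∅ = {} (∅)
  {ξ} × {x2} = {(ξ,x2)}
  {ρ} × {x2} = {(ρ,x2)}
  {ν, ξ} × {x2} = {(ν,x2), (ξ,x2)}
  {ξ} × {x1, x2} = {(ξ,x1), (ξ,x2)}
  {ξ} × {x2, x3} = {(ξ,x2), (ξ,x3)}
  {ξ, ρ} × {x2} = {(ξ,x2), (ρ,x2)}
  {ρ} × {x1, x2} = {(ρ,x1), (ρ,x2)}
  {ρ} × {x2, x3} = {(ρ,x2), (ρ,x3)}
  {ν, ξ, ρ} × {x2} = {(ν,x2), (ξ,x2), (ρ,x2)}
  {ξ} × {x1, x2, x3} = {(ξ,x1), (ξ,x2), (ξ,x3)}
  {ρ} × {x1, x2, x3} = {(ρ,x1), (ρ,x2), (ρ,x3)}
  {ν, ξ} × {x1, x2} = {(ν,x1), (ν,x2), (ξ,x1), (ξ,x2)}
  {ν, ξ} × {x2, x3} = {(ν,x2), (ν,x3), (ξ,x2), (ξ,x3)}
  {ξ, ρ} × {x1, x2} = {(ξ,x1), (ξ,x2), (ρ,x1), (ρ,x2)}
  {ξ, ρ} × {x2, x3} = {(ξ,x2), (ξ,x3), (ρ,x2), (ρ,x3)}
  {ν, ξ} × {x1, x2, x3} = {(ν,x1), (ν,x2), (ν,x3), (ξ,x1), (ξ,x2), (ξ,x3)}
  {ν, ξ, ρ} × {x1, x2} = {(ν,x1), (ν,x2), (ξ,x1), (ξ,x2), (ρ,x1), (ρ,x2)}
  {ν, ξ, ρ} × {x2, x3} = {(ν,x2), (ν,x3), (ξ,x2), (ξ,x3), (ρ,x2), (ρ,x3)}
  {ξ, ρ} × {x1, x2, x3} = {(ξ,x1), (ξ,x2), (ξ,x3), (ρ,x1), (ρ,x2), (ρ,x3)}
  {ν, ξ, ρ} × {x1, x2, x3} = {(ν,x1), (ν,x2), (ν,x3), (ξ,x1), (ξ,x2), (ξ,x3), (ρ,x1), (ρ,x2), (ρ,x3)}
These 21 distinct sets form the basis B.
Close under arbitrary unions to get τ_{X×Y}; counting gives |τ_{X×Y}| = 70.


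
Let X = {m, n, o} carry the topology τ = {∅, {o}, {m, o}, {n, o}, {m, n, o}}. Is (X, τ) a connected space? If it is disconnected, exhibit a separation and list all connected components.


(X, τ) is connected.

Find clopen sets (U ∈ τ with X ∖ U ∈ τ):
  U = ∅, X ∖ U = {m, n, o} — both open, so U is clopen.
  U = {m, n, o}, X ∖ U = ∅ — both open, so U is clopen.
Only trivial clopens (∅ and X) exist, so (X, τ) is connected.
Compute connected components by grouping points that agree on all clopens:
  component: {m, n, o}
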